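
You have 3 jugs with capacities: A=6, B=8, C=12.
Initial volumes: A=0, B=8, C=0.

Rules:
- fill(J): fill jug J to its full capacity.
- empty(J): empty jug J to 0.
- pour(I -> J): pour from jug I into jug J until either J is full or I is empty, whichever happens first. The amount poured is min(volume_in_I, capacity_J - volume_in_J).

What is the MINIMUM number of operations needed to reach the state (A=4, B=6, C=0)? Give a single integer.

BFS from (A=0, B=8, C=0). One shortest path:
  1. fill(A) -> (A=6 B=8 C=0)
  2. empty(B) -> (A=6 B=0 C=0)
  3. fill(C) -> (A=6 B=0 C=12)
  4. pour(C -> B) -> (A=6 B=8 C=4)
  5. empty(B) -> (A=6 B=0 C=4)
  6. pour(A -> B) -> (A=0 B=6 C=4)
  7. pour(C -> A) -> (A=4 B=6 C=0)
Reached target in 7 moves.

Answer: 7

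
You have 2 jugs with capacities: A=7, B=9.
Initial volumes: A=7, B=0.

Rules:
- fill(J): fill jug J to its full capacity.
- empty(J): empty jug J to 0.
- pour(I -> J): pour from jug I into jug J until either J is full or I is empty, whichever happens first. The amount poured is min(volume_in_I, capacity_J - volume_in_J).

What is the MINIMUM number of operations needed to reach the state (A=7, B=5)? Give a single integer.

Answer: 6

Derivation:
BFS from (A=7, B=0). One shortest path:
  1. pour(A -> B) -> (A=0 B=7)
  2. fill(A) -> (A=7 B=7)
  3. pour(A -> B) -> (A=5 B=9)
  4. empty(B) -> (A=5 B=0)
  5. pour(A -> B) -> (A=0 B=5)
  6. fill(A) -> (A=7 B=5)
Reached target in 6 moves.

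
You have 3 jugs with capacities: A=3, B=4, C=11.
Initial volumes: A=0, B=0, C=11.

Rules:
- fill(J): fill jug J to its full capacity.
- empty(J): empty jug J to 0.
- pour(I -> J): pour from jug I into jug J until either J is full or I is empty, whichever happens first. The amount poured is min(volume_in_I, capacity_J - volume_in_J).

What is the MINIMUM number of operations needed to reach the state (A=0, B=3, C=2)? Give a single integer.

BFS from (A=0, B=0, C=11). One shortest path:
  1. pour(C -> A) -> (A=3 B=0 C=8)
  2. empty(A) -> (A=0 B=0 C=8)
  3. pour(C -> A) -> (A=3 B=0 C=5)
  4. empty(A) -> (A=0 B=0 C=5)
  5. pour(C -> A) -> (A=3 B=0 C=2)
  6. pour(A -> B) -> (A=0 B=3 C=2)
Reached target in 6 moves.

Answer: 6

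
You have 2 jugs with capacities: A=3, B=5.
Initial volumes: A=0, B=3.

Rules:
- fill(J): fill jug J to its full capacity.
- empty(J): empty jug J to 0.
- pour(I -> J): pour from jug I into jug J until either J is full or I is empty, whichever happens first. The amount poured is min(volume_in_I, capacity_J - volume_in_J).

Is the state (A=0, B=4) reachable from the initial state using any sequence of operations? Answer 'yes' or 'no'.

BFS from (A=0, B=3):
  1. fill(A) -> (A=3 B=3)
  2. pour(A -> B) -> (A=1 B=5)
  3. empty(B) -> (A=1 B=0)
  4. pour(A -> B) -> (A=0 B=1)
  5. fill(A) -> (A=3 B=1)
  6. pour(A -> B) -> (A=0 B=4)
Target reached → yes.

Answer: yes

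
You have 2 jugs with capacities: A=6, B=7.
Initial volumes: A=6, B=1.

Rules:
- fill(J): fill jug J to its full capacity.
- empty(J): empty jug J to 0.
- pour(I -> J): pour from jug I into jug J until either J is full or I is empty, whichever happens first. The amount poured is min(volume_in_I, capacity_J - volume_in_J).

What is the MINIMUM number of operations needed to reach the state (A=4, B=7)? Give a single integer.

Answer: 8

Derivation:
BFS from (A=6, B=1). One shortest path:
  1. empty(B) -> (A=6 B=0)
  2. pour(A -> B) -> (A=0 B=6)
  3. fill(A) -> (A=6 B=6)
  4. pour(A -> B) -> (A=5 B=7)
  5. empty(B) -> (A=5 B=0)
  6. pour(A -> B) -> (A=0 B=5)
  7. fill(A) -> (A=6 B=5)
  8. pour(A -> B) -> (A=4 B=7)
Reached target in 8 moves.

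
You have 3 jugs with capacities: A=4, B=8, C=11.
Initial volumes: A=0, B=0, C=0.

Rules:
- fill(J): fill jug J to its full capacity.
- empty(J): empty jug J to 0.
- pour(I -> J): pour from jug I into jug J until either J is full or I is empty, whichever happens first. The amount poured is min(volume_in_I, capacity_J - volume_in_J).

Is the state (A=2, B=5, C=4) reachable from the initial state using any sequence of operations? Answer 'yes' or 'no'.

Answer: no

Derivation:
BFS explored all 330 reachable states.
Reachable set includes: (0,0,0), (0,0,1), (0,0,2), (0,0,3), (0,0,4), (0,0,5), (0,0,6), (0,0,7), (0,0,8), (0,0,9), (0,0,10), (0,0,11) ...
Target (A=2, B=5, C=4) not in reachable set → no.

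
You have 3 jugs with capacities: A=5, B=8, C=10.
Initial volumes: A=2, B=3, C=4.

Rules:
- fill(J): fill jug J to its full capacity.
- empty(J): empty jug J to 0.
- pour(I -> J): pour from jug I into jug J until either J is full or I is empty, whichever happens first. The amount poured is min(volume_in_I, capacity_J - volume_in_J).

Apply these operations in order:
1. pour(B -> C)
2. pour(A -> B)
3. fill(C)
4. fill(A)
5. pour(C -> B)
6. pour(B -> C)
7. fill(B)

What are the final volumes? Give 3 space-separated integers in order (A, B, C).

Step 1: pour(B -> C) -> (A=2 B=0 C=7)
Step 2: pour(A -> B) -> (A=0 B=2 C=7)
Step 3: fill(C) -> (A=0 B=2 C=10)
Step 4: fill(A) -> (A=5 B=2 C=10)
Step 5: pour(C -> B) -> (A=5 B=8 C=4)
Step 6: pour(B -> C) -> (A=5 B=2 C=10)
Step 7: fill(B) -> (A=5 B=8 C=10)

Answer: 5 8 10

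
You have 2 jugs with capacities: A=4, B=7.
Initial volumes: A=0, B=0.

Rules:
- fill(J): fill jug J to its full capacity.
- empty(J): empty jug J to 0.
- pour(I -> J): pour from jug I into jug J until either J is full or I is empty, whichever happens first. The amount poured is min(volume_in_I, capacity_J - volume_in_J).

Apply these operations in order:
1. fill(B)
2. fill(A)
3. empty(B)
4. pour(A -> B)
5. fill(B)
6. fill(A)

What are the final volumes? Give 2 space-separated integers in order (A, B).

Answer: 4 7

Derivation:
Step 1: fill(B) -> (A=0 B=7)
Step 2: fill(A) -> (A=4 B=7)
Step 3: empty(B) -> (A=4 B=0)
Step 4: pour(A -> B) -> (A=0 B=4)
Step 5: fill(B) -> (A=0 B=7)
Step 6: fill(A) -> (A=4 B=7)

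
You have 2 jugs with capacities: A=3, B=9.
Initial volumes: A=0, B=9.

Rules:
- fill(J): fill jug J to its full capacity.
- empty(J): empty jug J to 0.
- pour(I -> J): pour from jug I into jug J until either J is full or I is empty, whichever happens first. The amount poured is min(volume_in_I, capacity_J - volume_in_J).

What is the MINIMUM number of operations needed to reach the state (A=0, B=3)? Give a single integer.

Answer: 3

Derivation:
BFS from (A=0, B=9). One shortest path:
  1. fill(A) -> (A=3 B=9)
  2. empty(B) -> (A=3 B=0)
  3. pour(A -> B) -> (A=0 B=3)
Reached target in 3 moves.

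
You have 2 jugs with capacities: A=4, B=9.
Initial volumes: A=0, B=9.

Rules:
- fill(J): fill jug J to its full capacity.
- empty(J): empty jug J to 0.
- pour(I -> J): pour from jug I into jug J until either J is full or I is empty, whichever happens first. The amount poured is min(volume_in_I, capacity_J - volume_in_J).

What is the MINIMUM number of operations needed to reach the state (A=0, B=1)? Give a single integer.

BFS from (A=0, B=9). One shortest path:
  1. pour(B -> A) -> (A=4 B=5)
  2. empty(A) -> (A=0 B=5)
  3. pour(B -> A) -> (A=4 B=1)
  4. empty(A) -> (A=0 B=1)
Reached target in 4 moves.

Answer: 4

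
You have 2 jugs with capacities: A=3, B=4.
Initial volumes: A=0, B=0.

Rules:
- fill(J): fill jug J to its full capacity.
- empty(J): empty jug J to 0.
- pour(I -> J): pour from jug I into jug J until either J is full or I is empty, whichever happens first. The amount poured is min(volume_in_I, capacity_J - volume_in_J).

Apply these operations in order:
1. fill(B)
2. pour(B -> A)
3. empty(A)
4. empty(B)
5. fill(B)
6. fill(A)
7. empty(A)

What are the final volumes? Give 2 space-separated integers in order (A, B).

Answer: 0 4

Derivation:
Step 1: fill(B) -> (A=0 B=4)
Step 2: pour(B -> A) -> (A=3 B=1)
Step 3: empty(A) -> (A=0 B=1)
Step 4: empty(B) -> (A=0 B=0)
Step 5: fill(B) -> (A=0 B=4)
Step 6: fill(A) -> (A=3 B=4)
Step 7: empty(A) -> (A=0 B=4)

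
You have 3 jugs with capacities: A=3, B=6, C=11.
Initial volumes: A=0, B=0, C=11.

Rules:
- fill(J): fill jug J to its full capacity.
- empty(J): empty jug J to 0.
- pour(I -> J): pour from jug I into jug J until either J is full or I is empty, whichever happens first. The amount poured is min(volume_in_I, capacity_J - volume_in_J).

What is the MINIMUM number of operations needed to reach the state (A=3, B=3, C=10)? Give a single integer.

Answer: 6

Derivation:
BFS from (A=0, B=0, C=11). One shortest path:
  1. pour(C -> B) -> (A=0 B=6 C=5)
  2. empty(B) -> (A=0 B=0 C=5)
  3. pour(C -> B) -> (A=0 B=5 C=0)
  4. fill(C) -> (A=0 B=5 C=11)
  5. pour(C -> B) -> (A=0 B=6 C=10)
  6. pour(B -> A) -> (A=3 B=3 C=10)
Reached target in 6 moves.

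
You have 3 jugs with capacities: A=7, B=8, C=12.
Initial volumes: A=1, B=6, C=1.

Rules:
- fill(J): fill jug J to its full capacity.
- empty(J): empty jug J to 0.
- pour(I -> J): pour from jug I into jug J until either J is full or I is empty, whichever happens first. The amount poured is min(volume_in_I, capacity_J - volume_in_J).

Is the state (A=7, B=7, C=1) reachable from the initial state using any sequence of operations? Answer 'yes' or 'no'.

Answer: yes

Derivation:
BFS from (A=1, B=6, C=1):
  1. pour(A -> B) -> (A=0 B=7 C=1)
  2. fill(A) -> (A=7 B=7 C=1)
Target reached → yes.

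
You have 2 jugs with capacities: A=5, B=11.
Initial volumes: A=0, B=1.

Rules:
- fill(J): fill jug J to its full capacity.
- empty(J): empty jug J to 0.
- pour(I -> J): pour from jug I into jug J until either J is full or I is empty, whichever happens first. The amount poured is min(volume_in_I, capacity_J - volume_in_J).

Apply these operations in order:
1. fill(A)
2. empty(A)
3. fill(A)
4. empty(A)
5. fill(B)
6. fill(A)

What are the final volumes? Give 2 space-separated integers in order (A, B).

Answer: 5 11

Derivation:
Step 1: fill(A) -> (A=5 B=1)
Step 2: empty(A) -> (A=0 B=1)
Step 3: fill(A) -> (A=5 B=1)
Step 4: empty(A) -> (A=0 B=1)
Step 5: fill(B) -> (A=0 B=11)
Step 6: fill(A) -> (A=5 B=11)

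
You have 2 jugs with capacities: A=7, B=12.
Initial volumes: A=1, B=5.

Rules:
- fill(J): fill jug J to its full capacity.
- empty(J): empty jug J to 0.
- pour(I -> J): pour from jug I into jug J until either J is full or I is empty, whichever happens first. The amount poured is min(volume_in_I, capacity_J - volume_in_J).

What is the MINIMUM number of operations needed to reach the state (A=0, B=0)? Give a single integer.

BFS from (A=1, B=5). One shortest path:
  1. empty(A) -> (A=0 B=5)
  2. empty(B) -> (A=0 B=0)
Reached target in 2 moves.

Answer: 2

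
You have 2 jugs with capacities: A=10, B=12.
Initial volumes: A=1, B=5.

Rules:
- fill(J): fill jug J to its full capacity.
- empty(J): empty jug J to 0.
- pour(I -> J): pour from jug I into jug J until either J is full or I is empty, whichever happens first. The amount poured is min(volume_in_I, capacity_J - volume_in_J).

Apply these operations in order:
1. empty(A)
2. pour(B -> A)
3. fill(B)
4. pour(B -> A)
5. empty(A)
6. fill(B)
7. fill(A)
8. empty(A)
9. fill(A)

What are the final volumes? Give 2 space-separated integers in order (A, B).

Step 1: empty(A) -> (A=0 B=5)
Step 2: pour(B -> A) -> (A=5 B=0)
Step 3: fill(B) -> (A=5 B=12)
Step 4: pour(B -> A) -> (A=10 B=7)
Step 5: empty(A) -> (A=0 B=7)
Step 6: fill(B) -> (A=0 B=12)
Step 7: fill(A) -> (A=10 B=12)
Step 8: empty(A) -> (A=0 B=12)
Step 9: fill(A) -> (A=10 B=12)

Answer: 10 12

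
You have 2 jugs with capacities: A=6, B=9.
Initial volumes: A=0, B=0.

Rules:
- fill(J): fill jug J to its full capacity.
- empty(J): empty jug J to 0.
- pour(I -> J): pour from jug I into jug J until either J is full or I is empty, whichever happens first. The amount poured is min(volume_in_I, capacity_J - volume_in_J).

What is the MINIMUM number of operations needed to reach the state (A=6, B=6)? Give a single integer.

BFS from (A=0, B=0). One shortest path:
  1. fill(A) -> (A=6 B=0)
  2. pour(A -> B) -> (A=0 B=6)
  3. fill(A) -> (A=6 B=6)
Reached target in 3 moves.

Answer: 3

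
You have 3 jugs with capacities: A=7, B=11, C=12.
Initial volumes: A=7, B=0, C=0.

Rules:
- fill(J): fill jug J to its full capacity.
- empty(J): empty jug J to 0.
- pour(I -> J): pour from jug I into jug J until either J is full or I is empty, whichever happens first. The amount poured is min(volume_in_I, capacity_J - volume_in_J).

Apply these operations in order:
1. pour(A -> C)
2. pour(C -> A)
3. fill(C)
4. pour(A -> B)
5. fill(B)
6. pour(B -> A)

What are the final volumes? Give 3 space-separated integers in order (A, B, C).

Step 1: pour(A -> C) -> (A=0 B=0 C=7)
Step 2: pour(C -> A) -> (A=7 B=0 C=0)
Step 3: fill(C) -> (A=7 B=0 C=12)
Step 4: pour(A -> B) -> (A=0 B=7 C=12)
Step 5: fill(B) -> (A=0 B=11 C=12)
Step 6: pour(B -> A) -> (A=7 B=4 C=12)

Answer: 7 4 12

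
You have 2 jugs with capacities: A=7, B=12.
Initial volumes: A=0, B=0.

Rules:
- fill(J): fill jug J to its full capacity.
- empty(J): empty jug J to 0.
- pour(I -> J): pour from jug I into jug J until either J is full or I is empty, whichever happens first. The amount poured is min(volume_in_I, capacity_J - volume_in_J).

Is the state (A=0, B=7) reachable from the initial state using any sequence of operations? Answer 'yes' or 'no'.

Answer: yes

Derivation:
BFS from (A=0, B=0):
  1. fill(A) -> (A=7 B=0)
  2. pour(A -> B) -> (A=0 B=7)
Target reached → yes.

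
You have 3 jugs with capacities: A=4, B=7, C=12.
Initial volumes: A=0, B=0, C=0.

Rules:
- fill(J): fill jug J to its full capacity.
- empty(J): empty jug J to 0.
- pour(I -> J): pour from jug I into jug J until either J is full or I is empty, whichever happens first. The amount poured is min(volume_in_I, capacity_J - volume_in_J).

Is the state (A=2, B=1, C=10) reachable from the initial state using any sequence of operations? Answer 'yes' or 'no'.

BFS explored all 322 reachable states.
Reachable set includes: (0,0,0), (0,0,1), (0,0,2), (0,0,3), (0,0,4), (0,0,5), (0,0,6), (0,0,7), (0,0,8), (0,0,9), (0,0,10), (0,0,11) ...
Target (A=2, B=1, C=10) not in reachable set → no.

Answer: no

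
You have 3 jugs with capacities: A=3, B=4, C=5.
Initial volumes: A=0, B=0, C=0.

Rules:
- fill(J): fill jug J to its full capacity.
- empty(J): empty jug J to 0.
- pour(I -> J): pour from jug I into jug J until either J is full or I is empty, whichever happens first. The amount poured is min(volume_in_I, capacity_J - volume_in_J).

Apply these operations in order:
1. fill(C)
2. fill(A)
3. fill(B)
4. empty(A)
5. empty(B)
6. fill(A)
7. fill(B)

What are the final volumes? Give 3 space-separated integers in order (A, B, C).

Step 1: fill(C) -> (A=0 B=0 C=5)
Step 2: fill(A) -> (A=3 B=0 C=5)
Step 3: fill(B) -> (A=3 B=4 C=5)
Step 4: empty(A) -> (A=0 B=4 C=5)
Step 5: empty(B) -> (A=0 B=0 C=5)
Step 6: fill(A) -> (A=3 B=0 C=5)
Step 7: fill(B) -> (A=3 B=4 C=5)

Answer: 3 4 5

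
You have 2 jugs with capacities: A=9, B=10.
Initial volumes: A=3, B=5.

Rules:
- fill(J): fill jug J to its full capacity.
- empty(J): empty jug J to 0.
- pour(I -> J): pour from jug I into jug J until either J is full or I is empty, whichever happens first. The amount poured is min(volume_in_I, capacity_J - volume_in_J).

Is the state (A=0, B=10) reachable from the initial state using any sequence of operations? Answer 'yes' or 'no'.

BFS from (A=3, B=5):
  1. empty(A) -> (A=0 B=5)
  2. fill(B) -> (A=0 B=10)
Target reached → yes.

Answer: yes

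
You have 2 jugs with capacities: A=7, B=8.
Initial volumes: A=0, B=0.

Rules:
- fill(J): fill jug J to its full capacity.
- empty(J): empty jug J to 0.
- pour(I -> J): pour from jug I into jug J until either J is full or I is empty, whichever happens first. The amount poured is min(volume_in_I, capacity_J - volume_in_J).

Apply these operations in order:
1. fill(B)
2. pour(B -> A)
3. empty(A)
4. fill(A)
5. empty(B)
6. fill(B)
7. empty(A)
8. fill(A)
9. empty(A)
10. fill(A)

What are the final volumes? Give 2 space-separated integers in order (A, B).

Answer: 7 8

Derivation:
Step 1: fill(B) -> (A=0 B=8)
Step 2: pour(B -> A) -> (A=7 B=1)
Step 3: empty(A) -> (A=0 B=1)
Step 4: fill(A) -> (A=7 B=1)
Step 5: empty(B) -> (A=7 B=0)
Step 6: fill(B) -> (A=7 B=8)
Step 7: empty(A) -> (A=0 B=8)
Step 8: fill(A) -> (A=7 B=8)
Step 9: empty(A) -> (A=0 B=8)
Step 10: fill(A) -> (A=7 B=8)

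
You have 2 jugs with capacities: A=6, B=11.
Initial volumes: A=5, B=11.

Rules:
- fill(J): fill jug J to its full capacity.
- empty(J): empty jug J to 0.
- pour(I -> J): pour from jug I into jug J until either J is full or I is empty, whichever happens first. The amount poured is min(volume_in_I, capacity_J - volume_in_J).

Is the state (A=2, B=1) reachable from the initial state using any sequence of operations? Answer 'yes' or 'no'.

BFS explored all 34 reachable states.
Reachable set includes: (0,0), (0,1), (0,2), (0,3), (0,4), (0,5), (0,6), (0,7), (0,8), (0,9), (0,10), (0,11) ...
Target (A=2, B=1) not in reachable set → no.

Answer: no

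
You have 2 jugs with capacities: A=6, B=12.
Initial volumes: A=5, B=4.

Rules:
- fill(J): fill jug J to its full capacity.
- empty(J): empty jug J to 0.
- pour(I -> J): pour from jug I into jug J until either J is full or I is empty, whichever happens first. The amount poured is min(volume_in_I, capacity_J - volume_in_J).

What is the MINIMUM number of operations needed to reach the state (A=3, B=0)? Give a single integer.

BFS from (A=5, B=4). One shortest path:
  1. pour(B -> A) -> (A=6 B=3)
  2. empty(A) -> (A=0 B=3)
  3. pour(B -> A) -> (A=3 B=0)
Reached target in 3 moves.

Answer: 3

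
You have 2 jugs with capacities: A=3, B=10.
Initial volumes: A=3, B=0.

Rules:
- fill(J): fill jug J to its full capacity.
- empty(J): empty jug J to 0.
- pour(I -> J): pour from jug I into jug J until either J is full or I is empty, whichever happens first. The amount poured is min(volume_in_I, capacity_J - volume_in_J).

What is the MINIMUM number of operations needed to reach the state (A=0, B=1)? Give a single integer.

Answer: 8

Derivation:
BFS from (A=3, B=0). One shortest path:
  1. empty(A) -> (A=0 B=0)
  2. fill(B) -> (A=0 B=10)
  3. pour(B -> A) -> (A=3 B=7)
  4. empty(A) -> (A=0 B=7)
  5. pour(B -> A) -> (A=3 B=4)
  6. empty(A) -> (A=0 B=4)
  7. pour(B -> A) -> (A=3 B=1)
  8. empty(A) -> (A=0 B=1)
Reached target in 8 moves.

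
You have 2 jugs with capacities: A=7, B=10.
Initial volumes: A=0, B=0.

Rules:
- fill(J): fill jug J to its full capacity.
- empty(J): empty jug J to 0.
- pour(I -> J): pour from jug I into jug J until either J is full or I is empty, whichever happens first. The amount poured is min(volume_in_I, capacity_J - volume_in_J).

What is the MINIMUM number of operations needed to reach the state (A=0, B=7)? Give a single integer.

Answer: 2

Derivation:
BFS from (A=0, B=0). One shortest path:
  1. fill(A) -> (A=7 B=0)
  2. pour(A -> B) -> (A=0 B=7)
Reached target in 2 moves.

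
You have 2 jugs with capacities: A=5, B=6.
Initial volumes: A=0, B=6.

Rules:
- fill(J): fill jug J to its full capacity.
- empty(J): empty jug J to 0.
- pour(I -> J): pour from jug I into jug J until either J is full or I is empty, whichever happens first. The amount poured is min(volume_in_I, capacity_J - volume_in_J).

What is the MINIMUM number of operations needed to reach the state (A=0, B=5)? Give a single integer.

Answer: 3

Derivation:
BFS from (A=0, B=6). One shortest path:
  1. fill(A) -> (A=5 B=6)
  2. empty(B) -> (A=5 B=0)
  3. pour(A -> B) -> (A=0 B=5)
Reached target in 3 moves.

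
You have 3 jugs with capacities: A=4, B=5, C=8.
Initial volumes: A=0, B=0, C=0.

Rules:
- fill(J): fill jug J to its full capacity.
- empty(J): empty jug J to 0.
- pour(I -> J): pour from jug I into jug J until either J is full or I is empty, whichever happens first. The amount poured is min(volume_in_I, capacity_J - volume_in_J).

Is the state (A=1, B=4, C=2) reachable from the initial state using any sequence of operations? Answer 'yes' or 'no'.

Answer: no

Derivation:
BFS explored all 186 reachable states.
Reachable set includes: (0,0,0), (0,0,1), (0,0,2), (0,0,3), (0,0,4), (0,0,5), (0,0,6), (0,0,7), (0,0,8), (0,1,0), (0,1,1), (0,1,2) ...
Target (A=1, B=4, C=2) not in reachable set → no.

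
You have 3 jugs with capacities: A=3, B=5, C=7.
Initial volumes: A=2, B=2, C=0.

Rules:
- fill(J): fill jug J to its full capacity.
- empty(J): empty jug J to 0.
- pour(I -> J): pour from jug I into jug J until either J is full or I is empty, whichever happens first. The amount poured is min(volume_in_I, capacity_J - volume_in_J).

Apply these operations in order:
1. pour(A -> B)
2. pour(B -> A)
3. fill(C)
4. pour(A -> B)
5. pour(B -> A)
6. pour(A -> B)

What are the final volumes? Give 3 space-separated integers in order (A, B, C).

Step 1: pour(A -> B) -> (A=0 B=4 C=0)
Step 2: pour(B -> A) -> (A=3 B=1 C=0)
Step 3: fill(C) -> (A=3 B=1 C=7)
Step 4: pour(A -> B) -> (A=0 B=4 C=7)
Step 5: pour(B -> A) -> (A=3 B=1 C=7)
Step 6: pour(A -> B) -> (A=0 B=4 C=7)

Answer: 0 4 7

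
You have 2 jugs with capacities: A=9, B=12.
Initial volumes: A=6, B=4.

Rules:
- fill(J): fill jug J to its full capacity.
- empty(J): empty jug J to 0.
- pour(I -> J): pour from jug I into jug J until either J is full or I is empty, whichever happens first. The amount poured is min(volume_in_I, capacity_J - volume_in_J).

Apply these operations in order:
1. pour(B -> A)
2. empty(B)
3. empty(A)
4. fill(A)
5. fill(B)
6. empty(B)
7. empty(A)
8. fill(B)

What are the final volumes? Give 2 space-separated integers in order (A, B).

Answer: 0 12

Derivation:
Step 1: pour(B -> A) -> (A=9 B=1)
Step 2: empty(B) -> (A=9 B=0)
Step 3: empty(A) -> (A=0 B=0)
Step 4: fill(A) -> (A=9 B=0)
Step 5: fill(B) -> (A=9 B=12)
Step 6: empty(B) -> (A=9 B=0)
Step 7: empty(A) -> (A=0 B=0)
Step 8: fill(B) -> (A=0 B=12)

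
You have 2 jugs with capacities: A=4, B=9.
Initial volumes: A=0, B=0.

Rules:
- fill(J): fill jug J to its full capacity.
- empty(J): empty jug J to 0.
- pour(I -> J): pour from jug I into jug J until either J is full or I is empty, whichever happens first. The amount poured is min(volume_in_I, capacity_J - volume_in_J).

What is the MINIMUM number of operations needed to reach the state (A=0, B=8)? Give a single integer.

Answer: 4

Derivation:
BFS from (A=0, B=0). One shortest path:
  1. fill(A) -> (A=4 B=0)
  2. pour(A -> B) -> (A=0 B=4)
  3. fill(A) -> (A=4 B=4)
  4. pour(A -> B) -> (A=0 B=8)
Reached target in 4 moves.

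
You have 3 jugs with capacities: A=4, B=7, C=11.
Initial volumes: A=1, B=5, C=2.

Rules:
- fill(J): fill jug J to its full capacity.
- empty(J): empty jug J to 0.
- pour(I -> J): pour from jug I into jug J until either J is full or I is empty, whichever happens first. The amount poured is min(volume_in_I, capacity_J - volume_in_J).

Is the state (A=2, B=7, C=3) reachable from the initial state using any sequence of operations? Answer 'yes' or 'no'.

Answer: yes

Derivation:
BFS from (A=1, B=5, C=2):
  1. pour(A -> C) -> (A=0 B=5 C=3)
  2. fill(A) -> (A=4 B=5 C=3)
  3. pour(A -> B) -> (A=2 B=7 C=3)
Target reached → yes.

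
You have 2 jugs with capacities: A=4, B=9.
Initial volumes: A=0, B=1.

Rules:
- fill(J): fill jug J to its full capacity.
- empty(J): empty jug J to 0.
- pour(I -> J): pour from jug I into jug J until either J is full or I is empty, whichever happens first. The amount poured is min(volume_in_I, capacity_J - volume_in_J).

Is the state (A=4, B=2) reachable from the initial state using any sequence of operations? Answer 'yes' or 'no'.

BFS from (A=0, B=1):
  1. pour(B -> A) -> (A=1 B=0)
  2. fill(B) -> (A=1 B=9)
  3. pour(B -> A) -> (A=4 B=6)
  4. empty(A) -> (A=0 B=6)
  5. pour(B -> A) -> (A=4 B=2)
Target reached → yes.

Answer: yes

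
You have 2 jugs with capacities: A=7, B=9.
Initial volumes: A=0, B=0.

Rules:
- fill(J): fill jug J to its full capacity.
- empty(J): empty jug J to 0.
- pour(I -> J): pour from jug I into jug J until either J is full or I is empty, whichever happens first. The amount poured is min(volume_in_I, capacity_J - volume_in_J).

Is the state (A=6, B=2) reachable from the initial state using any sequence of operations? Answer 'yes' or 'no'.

BFS explored all 32 reachable states.
Reachable set includes: (0,0), (0,1), (0,2), (0,3), (0,4), (0,5), (0,6), (0,7), (0,8), (0,9), (1,0), (1,9) ...
Target (A=6, B=2) not in reachable set → no.

Answer: no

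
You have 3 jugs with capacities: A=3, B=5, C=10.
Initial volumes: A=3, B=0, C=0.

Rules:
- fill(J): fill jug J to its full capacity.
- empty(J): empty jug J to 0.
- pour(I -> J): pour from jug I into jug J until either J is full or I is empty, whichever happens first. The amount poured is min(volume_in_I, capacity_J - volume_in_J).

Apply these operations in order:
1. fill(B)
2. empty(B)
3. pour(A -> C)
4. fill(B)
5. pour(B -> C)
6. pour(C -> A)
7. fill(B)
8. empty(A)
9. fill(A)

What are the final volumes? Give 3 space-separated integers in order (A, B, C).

Answer: 3 5 5

Derivation:
Step 1: fill(B) -> (A=3 B=5 C=0)
Step 2: empty(B) -> (A=3 B=0 C=0)
Step 3: pour(A -> C) -> (A=0 B=0 C=3)
Step 4: fill(B) -> (A=0 B=5 C=3)
Step 5: pour(B -> C) -> (A=0 B=0 C=8)
Step 6: pour(C -> A) -> (A=3 B=0 C=5)
Step 7: fill(B) -> (A=3 B=5 C=5)
Step 8: empty(A) -> (A=0 B=5 C=5)
Step 9: fill(A) -> (A=3 B=5 C=5)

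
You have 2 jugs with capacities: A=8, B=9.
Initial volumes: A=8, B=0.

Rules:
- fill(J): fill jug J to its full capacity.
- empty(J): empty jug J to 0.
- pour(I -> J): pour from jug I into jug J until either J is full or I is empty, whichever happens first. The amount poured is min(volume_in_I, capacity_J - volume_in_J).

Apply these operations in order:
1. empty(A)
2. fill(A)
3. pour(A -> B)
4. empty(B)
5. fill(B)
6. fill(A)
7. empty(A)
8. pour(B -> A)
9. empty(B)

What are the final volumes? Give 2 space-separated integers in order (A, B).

Step 1: empty(A) -> (A=0 B=0)
Step 2: fill(A) -> (A=8 B=0)
Step 3: pour(A -> B) -> (A=0 B=8)
Step 4: empty(B) -> (A=0 B=0)
Step 5: fill(B) -> (A=0 B=9)
Step 6: fill(A) -> (A=8 B=9)
Step 7: empty(A) -> (A=0 B=9)
Step 8: pour(B -> A) -> (A=8 B=1)
Step 9: empty(B) -> (A=8 B=0)

Answer: 8 0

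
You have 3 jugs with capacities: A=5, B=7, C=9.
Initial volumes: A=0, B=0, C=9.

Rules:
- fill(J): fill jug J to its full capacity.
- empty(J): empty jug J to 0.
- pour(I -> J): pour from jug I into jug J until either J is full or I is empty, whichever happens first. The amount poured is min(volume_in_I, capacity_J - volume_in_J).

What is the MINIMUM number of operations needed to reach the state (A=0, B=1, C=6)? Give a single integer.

Answer: 8

Derivation:
BFS from (A=0, B=0, C=9). One shortest path:
  1. pour(C -> A) -> (A=5 B=0 C=4)
  2. pour(C -> B) -> (A=5 B=4 C=0)
  3. pour(A -> C) -> (A=0 B=4 C=5)
  4. fill(A) -> (A=5 B=4 C=5)
  5. pour(A -> C) -> (A=1 B=4 C=9)
  6. pour(C -> B) -> (A=1 B=7 C=6)
  7. empty(B) -> (A=1 B=0 C=6)
  8. pour(A -> B) -> (A=0 B=1 C=6)
Reached target in 8 moves.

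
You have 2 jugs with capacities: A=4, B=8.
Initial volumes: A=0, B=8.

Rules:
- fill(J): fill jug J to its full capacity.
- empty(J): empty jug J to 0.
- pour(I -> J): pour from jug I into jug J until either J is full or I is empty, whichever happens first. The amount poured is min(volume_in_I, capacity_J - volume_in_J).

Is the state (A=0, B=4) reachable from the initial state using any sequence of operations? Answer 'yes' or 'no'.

Answer: yes

Derivation:
BFS from (A=0, B=8):
  1. pour(B -> A) -> (A=4 B=4)
  2. empty(A) -> (A=0 B=4)
Target reached → yes.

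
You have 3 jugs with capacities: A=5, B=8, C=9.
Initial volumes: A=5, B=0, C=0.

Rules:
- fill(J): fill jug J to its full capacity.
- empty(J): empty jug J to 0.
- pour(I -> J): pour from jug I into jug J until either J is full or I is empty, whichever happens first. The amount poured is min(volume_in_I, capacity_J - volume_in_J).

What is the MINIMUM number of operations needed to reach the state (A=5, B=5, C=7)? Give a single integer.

Answer: 8

Derivation:
BFS from (A=5, B=0, C=0). One shortest path:
  1. empty(A) -> (A=0 B=0 C=0)
  2. fill(B) -> (A=0 B=8 C=0)
  3. pour(B -> A) -> (A=5 B=3 C=0)
  4. pour(A -> C) -> (A=0 B=3 C=5)
  5. pour(B -> A) -> (A=3 B=0 C=5)
  6. pour(C -> B) -> (A=3 B=5 C=0)
  7. fill(C) -> (A=3 B=5 C=9)
  8. pour(C -> A) -> (A=5 B=5 C=7)
Reached target in 8 moves.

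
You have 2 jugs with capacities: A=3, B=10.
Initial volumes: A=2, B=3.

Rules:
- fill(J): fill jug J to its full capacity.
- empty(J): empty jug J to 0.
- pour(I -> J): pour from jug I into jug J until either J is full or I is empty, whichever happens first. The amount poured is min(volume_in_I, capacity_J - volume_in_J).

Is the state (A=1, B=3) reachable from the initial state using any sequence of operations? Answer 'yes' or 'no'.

BFS explored all 27 reachable states.
Reachable set includes: (0,0), (0,1), (0,2), (0,3), (0,4), (0,5), (0,6), (0,7), (0,8), (0,9), (0,10), (1,0) ...
Target (A=1, B=3) not in reachable set → no.

Answer: no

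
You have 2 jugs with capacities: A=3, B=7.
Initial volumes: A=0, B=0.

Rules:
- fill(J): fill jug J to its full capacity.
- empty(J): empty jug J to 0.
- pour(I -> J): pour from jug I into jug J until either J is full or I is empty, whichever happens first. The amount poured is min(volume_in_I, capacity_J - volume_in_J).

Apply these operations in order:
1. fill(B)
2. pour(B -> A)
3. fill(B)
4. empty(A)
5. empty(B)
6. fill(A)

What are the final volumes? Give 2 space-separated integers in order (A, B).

Answer: 3 0

Derivation:
Step 1: fill(B) -> (A=0 B=7)
Step 2: pour(B -> A) -> (A=3 B=4)
Step 3: fill(B) -> (A=3 B=7)
Step 4: empty(A) -> (A=0 B=7)
Step 5: empty(B) -> (A=0 B=0)
Step 6: fill(A) -> (A=3 B=0)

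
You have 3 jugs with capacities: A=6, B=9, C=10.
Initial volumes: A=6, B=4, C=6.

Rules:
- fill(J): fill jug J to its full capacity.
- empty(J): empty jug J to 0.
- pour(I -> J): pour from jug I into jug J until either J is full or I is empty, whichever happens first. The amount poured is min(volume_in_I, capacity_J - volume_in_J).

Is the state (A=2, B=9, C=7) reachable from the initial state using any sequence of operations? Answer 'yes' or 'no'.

BFS from (A=6, B=4, C=6):
  1. empty(B) -> (A=6 B=0 C=6)
  2. pour(A -> B) -> (A=0 B=6 C=6)
  3. fill(A) -> (A=6 B=6 C=6)
  4. pour(A -> C) -> (A=2 B=6 C=10)
  5. pour(C -> B) -> (A=2 B=9 C=7)
Target reached → yes.

Answer: yes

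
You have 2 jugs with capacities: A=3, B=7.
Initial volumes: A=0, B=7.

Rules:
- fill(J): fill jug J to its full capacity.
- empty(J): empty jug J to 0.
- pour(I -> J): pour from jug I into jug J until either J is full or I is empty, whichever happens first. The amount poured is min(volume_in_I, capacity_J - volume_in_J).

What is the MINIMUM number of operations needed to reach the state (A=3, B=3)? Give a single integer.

BFS from (A=0, B=7). One shortest path:
  1. fill(A) -> (A=3 B=7)
  2. empty(B) -> (A=3 B=0)
  3. pour(A -> B) -> (A=0 B=3)
  4. fill(A) -> (A=3 B=3)
Reached target in 4 moves.

Answer: 4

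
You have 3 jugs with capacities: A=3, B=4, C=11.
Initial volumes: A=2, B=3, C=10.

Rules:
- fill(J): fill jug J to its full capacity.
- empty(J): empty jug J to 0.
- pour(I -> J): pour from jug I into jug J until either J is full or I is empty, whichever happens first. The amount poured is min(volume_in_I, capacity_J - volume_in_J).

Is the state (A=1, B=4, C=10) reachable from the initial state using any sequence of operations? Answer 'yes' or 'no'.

Answer: yes

Derivation:
BFS from (A=2, B=3, C=10):
  1. pour(A -> B) -> (A=1 B=4 C=10)
Target reached → yes.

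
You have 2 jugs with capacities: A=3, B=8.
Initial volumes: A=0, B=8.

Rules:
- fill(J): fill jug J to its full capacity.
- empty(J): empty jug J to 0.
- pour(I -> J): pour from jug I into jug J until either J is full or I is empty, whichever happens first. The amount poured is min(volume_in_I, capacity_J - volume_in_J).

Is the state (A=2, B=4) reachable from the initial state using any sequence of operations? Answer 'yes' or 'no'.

BFS explored all 22 reachable states.
Reachable set includes: (0,0), (0,1), (0,2), (0,3), (0,4), (0,5), (0,6), (0,7), (0,8), (1,0), (1,8), (2,0) ...
Target (A=2, B=4) not in reachable set → no.

Answer: no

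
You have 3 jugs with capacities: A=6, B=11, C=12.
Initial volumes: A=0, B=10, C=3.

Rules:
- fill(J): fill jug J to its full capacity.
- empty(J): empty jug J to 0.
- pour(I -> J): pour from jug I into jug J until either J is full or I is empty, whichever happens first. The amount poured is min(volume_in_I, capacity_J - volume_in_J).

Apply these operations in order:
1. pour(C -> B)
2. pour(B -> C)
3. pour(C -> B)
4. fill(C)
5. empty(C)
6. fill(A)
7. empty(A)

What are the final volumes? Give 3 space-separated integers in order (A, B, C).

Answer: 0 11 0

Derivation:
Step 1: pour(C -> B) -> (A=0 B=11 C=2)
Step 2: pour(B -> C) -> (A=0 B=1 C=12)
Step 3: pour(C -> B) -> (A=0 B=11 C=2)
Step 4: fill(C) -> (A=0 B=11 C=12)
Step 5: empty(C) -> (A=0 B=11 C=0)
Step 6: fill(A) -> (A=6 B=11 C=0)
Step 7: empty(A) -> (A=0 B=11 C=0)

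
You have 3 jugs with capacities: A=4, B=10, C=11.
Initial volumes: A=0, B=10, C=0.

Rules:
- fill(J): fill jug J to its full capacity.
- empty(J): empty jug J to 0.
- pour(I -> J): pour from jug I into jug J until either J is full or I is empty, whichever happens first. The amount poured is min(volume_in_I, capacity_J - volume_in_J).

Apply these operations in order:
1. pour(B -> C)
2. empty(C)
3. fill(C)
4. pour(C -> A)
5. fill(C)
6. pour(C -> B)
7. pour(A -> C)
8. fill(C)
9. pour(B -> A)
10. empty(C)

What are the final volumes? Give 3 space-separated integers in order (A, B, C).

Answer: 4 6 0

Derivation:
Step 1: pour(B -> C) -> (A=0 B=0 C=10)
Step 2: empty(C) -> (A=0 B=0 C=0)
Step 3: fill(C) -> (A=0 B=0 C=11)
Step 4: pour(C -> A) -> (A=4 B=0 C=7)
Step 5: fill(C) -> (A=4 B=0 C=11)
Step 6: pour(C -> B) -> (A=4 B=10 C=1)
Step 7: pour(A -> C) -> (A=0 B=10 C=5)
Step 8: fill(C) -> (A=0 B=10 C=11)
Step 9: pour(B -> A) -> (A=4 B=6 C=11)
Step 10: empty(C) -> (A=4 B=6 C=0)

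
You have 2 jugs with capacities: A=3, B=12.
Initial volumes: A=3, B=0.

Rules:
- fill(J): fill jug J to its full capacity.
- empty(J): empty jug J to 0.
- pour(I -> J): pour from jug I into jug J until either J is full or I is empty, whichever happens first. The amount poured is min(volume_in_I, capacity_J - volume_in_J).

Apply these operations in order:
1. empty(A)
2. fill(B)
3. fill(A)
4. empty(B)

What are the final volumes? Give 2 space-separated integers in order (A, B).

Step 1: empty(A) -> (A=0 B=0)
Step 2: fill(B) -> (A=0 B=12)
Step 3: fill(A) -> (A=3 B=12)
Step 4: empty(B) -> (A=3 B=0)

Answer: 3 0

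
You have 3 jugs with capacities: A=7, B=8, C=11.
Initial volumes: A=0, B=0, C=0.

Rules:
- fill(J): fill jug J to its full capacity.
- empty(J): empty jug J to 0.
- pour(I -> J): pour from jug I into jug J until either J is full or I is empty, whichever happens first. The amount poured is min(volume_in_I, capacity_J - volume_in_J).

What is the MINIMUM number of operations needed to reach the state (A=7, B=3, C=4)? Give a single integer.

Answer: 6

Derivation:
BFS from (A=0, B=0, C=0). One shortest path:
  1. fill(A) -> (A=7 B=0 C=0)
  2. pour(A -> B) -> (A=0 B=7 C=0)
  3. fill(A) -> (A=7 B=7 C=0)
  4. pour(A -> C) -> (A=0 B=7 C=7)
  5. pour(B -> C) -> (A=0 B=3 C=11)
  6. pour(C -> A) -> (A=7 B=3 C=4)
Reached target in 6 moves.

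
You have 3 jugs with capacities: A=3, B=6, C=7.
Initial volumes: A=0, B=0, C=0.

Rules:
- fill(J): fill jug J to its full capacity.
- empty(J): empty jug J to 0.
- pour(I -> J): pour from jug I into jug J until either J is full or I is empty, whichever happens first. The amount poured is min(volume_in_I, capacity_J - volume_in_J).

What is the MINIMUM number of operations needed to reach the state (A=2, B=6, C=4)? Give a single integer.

Answer: 6

Derivation:
BFS from (A=0, B=0, C=0). One shortest path:
  1. fill(B) -> (A=0 B=6 C=0)
  2. pour(B -> C) -> (A=0 B=0 C=6)
  3. fill(B) -> (A=0 B=6 C=6)
  4. pour(B -> A) -> (A=3 B=3 C=6)
  5. pour(A -> C) -> (A=2 B=3 C=7)
  6. pour(C -> B) -> (A=2 B=6 C=4)
Reached target in 6 moves.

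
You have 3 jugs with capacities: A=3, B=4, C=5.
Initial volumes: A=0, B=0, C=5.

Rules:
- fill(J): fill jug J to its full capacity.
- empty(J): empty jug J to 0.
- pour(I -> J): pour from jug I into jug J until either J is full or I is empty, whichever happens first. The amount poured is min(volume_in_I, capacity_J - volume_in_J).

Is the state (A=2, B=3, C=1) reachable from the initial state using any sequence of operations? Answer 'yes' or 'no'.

Answer: no

Derivation:
BFS explored all 96 reachable states.
Reachable set includes: (0,0,0), (0,0,1), (0,0,2), (0,0,3), (0,0,4), (0,0,5), (0,1,0), (0,1,1), (0,1,2), (0,1,3), (0,1,4), (0,1,5) ...
Target (A=2, B=3, C=1) not in reachable set → no.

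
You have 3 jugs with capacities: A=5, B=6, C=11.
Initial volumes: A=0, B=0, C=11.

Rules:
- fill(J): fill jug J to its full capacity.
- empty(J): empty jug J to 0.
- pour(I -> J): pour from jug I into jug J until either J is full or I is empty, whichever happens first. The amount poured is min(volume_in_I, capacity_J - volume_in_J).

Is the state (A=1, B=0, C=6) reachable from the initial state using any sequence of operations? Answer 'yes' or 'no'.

Answer: yes

Derivation:
BFS from (A=0, B=0, C=11):
  1. fill(B) -> (A=0 B=6 C=11)
  2. pour(B -> A) -> (A=5 B=1 C=11)
  3. empty(A) -> (A=0 B=1 C=11)
  4. pour(C -> A) -> (A=5 B=1 C=6)
  5. empty(A) -> (A=0 B=1 C=6)
  6. pour(B -> A) -> (A=1 B=0 C=6)
Target reached → yes.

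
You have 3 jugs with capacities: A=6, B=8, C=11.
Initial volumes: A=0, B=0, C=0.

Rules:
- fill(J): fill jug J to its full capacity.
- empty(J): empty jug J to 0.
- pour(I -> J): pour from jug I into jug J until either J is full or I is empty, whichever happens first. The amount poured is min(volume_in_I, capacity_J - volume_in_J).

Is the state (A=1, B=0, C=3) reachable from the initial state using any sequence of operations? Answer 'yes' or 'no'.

Answer: yes

Derivation:
BFS from (A=0, B=0, C=0):
  1. fill(A) -> (A=6 B=0 C=0)
  2. pour(A -> C) -> (A=0 B=0 C=6)
  3. fill(A) -> (A=6 B=0 C=6)
  4. pour(A -> C) -> (A=1 B=0 C=11)
  5. pour(C -> B) -> (A=1 B=8 C=3)
  6. empty(B) -> (A=1 B=0 C=3)
Target reached → yes.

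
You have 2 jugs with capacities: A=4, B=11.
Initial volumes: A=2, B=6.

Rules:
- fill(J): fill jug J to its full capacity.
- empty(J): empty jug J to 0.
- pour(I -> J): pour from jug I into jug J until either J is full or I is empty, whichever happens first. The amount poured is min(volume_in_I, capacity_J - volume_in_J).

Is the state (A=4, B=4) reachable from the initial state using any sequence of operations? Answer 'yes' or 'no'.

BFS from (A=2, B=6):
  1. pour(B -> A) -> (A=4 B=4)
Target reached → yes.

Answer: yes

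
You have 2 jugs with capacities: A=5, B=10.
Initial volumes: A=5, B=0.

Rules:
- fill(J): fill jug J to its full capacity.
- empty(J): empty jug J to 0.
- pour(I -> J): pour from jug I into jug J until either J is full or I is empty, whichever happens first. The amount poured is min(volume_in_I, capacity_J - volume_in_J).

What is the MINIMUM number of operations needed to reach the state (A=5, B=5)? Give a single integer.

BFS from (A=5, B=0). One shortest path:
  1. pour(A -> B) -> (A=0 B=5)
  2. fill(A) -> (A=5 B=5)
Reached target in 2 moves.

Answer: 2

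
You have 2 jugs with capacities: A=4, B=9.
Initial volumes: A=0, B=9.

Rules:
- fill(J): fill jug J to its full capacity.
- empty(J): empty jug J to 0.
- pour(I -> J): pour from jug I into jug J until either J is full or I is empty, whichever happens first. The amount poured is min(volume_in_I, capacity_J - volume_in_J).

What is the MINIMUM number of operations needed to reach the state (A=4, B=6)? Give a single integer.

Answer: 7

Derivation:
BFS from (A=0, B=9). One shortest path:
  1. pour(B -> A) -> (A=4 B=5)
  2. empty(A) -> (A=0 B=5)
  3. pour(B -> A) -> (A=4 B=1)
  4. empty(A) -> (A=0 B=1)
  5. pour(B -> A) -> (A=1 B=0)
  6. fill(B) -> (A=1 B=9)
  7. pour(B -> A) -> (A=4 B=6)
Reached target in 7 moves.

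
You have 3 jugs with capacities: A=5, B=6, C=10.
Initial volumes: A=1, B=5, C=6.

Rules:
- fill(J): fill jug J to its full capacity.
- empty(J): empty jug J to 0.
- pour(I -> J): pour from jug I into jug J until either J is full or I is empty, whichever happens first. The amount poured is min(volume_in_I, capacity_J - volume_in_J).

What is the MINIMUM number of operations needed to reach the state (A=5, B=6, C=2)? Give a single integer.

BFS from (A=1, B=5, C=6). One shortest path:
  1. fill(B) -> (A=1 B=6 C=6)
  2. pour(C -> A) -> (A=5 B=6 C=2)
Reached target in 2 moves.

Answer: 2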